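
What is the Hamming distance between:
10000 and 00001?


XOR: 10001
Count of 1s: 2

2


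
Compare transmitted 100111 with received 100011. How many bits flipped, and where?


XOR: 000100

1 error(s) at position(s): 3


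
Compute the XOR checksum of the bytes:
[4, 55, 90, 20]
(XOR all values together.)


XOR chain: 4 ^ 55 ^ 90 ^ 20 = 125

125


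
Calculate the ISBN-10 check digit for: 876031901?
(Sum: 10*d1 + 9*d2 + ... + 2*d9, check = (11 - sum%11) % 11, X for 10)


Weighted sum: 252
252 mod 11 = 10

Check digit: 1


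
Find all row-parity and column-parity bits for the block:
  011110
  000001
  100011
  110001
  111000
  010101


Row parities: 011111
Column parities: 100000

Row P: 011111, Col P: 100000, Corner: 1


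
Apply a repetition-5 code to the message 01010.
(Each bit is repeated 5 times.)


Each bit -> 5 copies

0000011111000001111100000


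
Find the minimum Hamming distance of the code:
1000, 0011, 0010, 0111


Comparing all pairs, minimum distance: 1
Can detect 0 errors, correct 0 errors

1


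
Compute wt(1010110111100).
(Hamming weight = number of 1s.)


Counting 1s in 1010110111100

8


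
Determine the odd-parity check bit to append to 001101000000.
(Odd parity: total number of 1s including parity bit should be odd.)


Number of 1s in data: 3
Parity bit: 0

0


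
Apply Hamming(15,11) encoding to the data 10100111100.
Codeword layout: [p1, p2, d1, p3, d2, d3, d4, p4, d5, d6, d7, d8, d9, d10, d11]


Parity bits: p1=1, p2=0, p3=1, p4=0

101101000111100


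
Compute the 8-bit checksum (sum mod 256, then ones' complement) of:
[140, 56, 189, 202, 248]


Sum = 835 mod 256 = 67
Complement = 188

188


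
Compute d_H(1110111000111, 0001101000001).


XOR: 1111010000110
Count of 1s: 7

7


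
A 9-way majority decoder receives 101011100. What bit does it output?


Ones: 5 out of 9
Threshold: 5

1 (5/9 voted 1)


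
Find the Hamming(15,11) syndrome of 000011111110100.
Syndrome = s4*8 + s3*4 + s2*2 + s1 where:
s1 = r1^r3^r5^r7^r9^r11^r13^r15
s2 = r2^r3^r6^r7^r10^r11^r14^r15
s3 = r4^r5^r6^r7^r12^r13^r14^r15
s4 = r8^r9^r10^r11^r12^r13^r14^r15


s1=1, s2=0, s3=0, s4=1

Syndrome = 9 (error at position 9)


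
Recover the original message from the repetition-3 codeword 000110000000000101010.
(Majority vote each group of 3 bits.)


Groups: 000, 110, 000, 000, 000, 101, 010
Majority votes: 0100010

0100010


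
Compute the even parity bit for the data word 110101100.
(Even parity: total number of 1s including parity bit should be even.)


Number of 1s in data: 5
Parity bit: 1

1


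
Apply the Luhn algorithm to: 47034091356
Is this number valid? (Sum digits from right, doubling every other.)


Luhn sum = 40
40 mod 10 = 0

Valid (Luhn sum mod 10 = 0)


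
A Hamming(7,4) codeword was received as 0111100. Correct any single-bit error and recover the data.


Syndrome = 0: no error detected

Data: 1100 (no errors)


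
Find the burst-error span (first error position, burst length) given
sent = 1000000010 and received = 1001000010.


XOR: 0001000000

Burst at position 3, length 1


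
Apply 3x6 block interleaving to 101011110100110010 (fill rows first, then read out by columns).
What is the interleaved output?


Matrix:
  101011
  110100
  110010
Read columns: 111011100010101100

111011100010101100


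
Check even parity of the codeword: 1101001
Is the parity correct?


Number of 1s: 4

Yes, parity is correct (4 ones)


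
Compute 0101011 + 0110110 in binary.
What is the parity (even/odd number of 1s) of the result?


0101011 = 43
0110110 = 54
Sum = 97 = 1100001
1s count = 3

odd parity (3 ones in 1100001)


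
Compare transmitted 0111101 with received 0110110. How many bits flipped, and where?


XOR: 0001011

3 error(s) at position(s): 3, 5, 6


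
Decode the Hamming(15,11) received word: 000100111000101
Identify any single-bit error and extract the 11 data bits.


Syndrome = 0: no error detected

Data: 00011000101 (no errors)


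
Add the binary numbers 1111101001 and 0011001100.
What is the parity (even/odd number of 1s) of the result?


1111101001 = 1001
0011001100 = 204
Sum = 1205 = 10010110101
1s count = 6

even parity (6 ones in 10010110101)


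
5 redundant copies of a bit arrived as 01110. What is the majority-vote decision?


Ones: 3 out of 5
Threshold: 3

1 (3/5 voted 1)


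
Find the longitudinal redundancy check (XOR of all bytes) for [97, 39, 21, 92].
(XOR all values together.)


XOR chain: 97 ^ 39 ^ 21 ^ 92 = 15

15


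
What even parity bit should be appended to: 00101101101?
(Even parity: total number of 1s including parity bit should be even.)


Number of 1s in data: 6
Parity bit: 0

0


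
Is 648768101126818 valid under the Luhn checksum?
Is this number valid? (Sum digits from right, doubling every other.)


Luhn sum = 67
67 mod 10 = 7

Invalid (Luhn sum mod 10 = 7)


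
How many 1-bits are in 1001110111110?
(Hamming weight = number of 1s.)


Counting 1s in 1001110111110

9


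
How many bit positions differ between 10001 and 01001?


XOR: 11000
Count of 1s: 2

2


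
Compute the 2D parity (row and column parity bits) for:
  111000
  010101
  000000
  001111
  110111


Row parities: 11001
Column parities: 010101

Row P: 11001, Col P: 010101, Corner: 1


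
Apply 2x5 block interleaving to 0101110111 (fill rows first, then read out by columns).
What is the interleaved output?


Matrix:
  01011
  10111
Read columns: 0110011111

0110011111


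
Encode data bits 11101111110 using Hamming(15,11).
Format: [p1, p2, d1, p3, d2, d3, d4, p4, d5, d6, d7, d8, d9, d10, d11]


Parity bits: p1=1, p2=1, p3=1, p4=0

111111001111110


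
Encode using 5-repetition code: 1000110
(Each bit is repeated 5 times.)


Each bit -> 5 copies

11111000000000000000111111111100000


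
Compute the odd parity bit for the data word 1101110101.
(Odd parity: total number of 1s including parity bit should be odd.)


Number of 1s in data: 7
Parity bit: 0

0


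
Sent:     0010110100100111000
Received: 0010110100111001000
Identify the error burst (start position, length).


XOR: 0000000000011110000

Burst at position 11, length 4


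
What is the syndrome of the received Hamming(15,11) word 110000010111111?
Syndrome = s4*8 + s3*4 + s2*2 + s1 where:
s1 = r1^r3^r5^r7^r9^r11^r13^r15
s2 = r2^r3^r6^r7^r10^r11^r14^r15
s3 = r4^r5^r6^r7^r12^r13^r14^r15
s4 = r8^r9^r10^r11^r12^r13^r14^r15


s1=0, s2=1, s3=0, s4=1

Syndrome = 10 (error at position 10)


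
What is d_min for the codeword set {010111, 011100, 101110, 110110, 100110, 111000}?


Comparing all pairs, minimum distance: 1
Can detect 0 errors, correct 0 errors

1


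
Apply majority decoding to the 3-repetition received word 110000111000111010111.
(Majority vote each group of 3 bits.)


Groups: 110, 000, 111, 000, 111, 010, 111
Majority votes: 1010101

1010101


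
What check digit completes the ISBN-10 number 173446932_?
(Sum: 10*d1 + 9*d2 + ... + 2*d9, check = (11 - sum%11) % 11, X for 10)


Weighted sum: 228
228 mod 11 = 8

Check digit: 3


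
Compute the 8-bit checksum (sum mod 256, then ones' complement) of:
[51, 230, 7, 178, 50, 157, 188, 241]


Sum = 1102 mod 256 = 78
Complement = 177

177


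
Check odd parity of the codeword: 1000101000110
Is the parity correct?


Number of 1s: 5

Yes, parity is correct (5 ones)


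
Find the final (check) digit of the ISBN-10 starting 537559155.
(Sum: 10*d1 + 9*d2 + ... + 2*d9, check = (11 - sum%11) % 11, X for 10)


Weighted sum: 272
272 mod 11 = 8

Check digit: 3


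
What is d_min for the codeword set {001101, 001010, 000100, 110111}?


Comparing all pairs, minimum distance: 2
Can detect 1 errors, correct 0 errors

2


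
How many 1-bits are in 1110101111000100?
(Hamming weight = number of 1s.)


Counting 1s in 1110101111000100

9


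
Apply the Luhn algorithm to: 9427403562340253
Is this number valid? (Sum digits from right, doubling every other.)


Luhn sum = 64
64 mod 10 = 4

Invalid (Luhn sum mod 10 = 4)


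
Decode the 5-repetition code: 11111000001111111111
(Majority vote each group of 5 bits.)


Groups: 11111, 00000, 11111, 11111
Majority votes: 1011

1011


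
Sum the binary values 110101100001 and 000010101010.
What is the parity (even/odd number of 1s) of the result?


110101100001 = 3425
000010101010 = 170
Sum = 3595 = 111000001011
1s count = 6

even parity (6 ones in 111000001011)


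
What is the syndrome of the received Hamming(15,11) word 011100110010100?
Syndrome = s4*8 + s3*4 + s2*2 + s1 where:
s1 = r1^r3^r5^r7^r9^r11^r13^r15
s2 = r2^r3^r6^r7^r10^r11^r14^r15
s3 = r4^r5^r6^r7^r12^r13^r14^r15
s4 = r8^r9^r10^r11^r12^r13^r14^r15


s1=0, s2=0, s3=1, s4=1

Syndrome = 12 (error at position 12)


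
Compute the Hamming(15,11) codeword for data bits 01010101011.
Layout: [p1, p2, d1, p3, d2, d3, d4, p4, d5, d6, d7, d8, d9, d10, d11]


Parity bits: p1=1, p2=0, p3=1, p4=0

100110100101011


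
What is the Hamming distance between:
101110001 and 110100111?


XOR: 011010110
Count of 1s: 5

5


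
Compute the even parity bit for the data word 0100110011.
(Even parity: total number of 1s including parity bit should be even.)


Number of 1s in data: 5
Parity bit: 1

1


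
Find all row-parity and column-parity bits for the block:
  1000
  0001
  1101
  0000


Row parities: 1110
Column parities: 0100

Row P: 1110, Col P: 0100, Corner: 1


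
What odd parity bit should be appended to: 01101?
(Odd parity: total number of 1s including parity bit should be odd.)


Number of 1s in data: 3
Parity bit: 0

0


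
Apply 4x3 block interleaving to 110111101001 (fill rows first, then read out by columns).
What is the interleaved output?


Matrix:
  110
  111
  101
  001
Read columns: 111011000111

111011000111


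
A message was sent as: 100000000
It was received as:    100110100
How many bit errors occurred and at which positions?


XOR: 000110100

3 error(s) at position(s): 3, 4, 6


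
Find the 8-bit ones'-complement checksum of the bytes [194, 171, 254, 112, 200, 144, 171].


Sum = 1246 mod 256 = 222
Complement = 33

33


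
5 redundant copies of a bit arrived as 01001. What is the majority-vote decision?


Ones: 2 out of 5
Threshold: 3

0 (2/5 voted 1)


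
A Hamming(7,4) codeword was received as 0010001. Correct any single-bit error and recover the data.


Syndrome = 4: error at position 4

Data: 1001 (corrected bit 4)


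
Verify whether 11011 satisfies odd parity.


Number of 1s: 4

No, parity error (4 ones)


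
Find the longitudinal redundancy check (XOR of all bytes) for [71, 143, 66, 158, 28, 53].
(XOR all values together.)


XOR chain: 71 ^ 143 ^ 66 ^ 158 ^ 28 ^ 53 = 61

61


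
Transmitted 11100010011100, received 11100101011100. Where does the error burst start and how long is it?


XOR: 00000111000000

Burst at position 5, length 3


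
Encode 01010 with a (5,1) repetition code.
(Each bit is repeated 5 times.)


Each bit -> 5 copies

0000011111000001111100000


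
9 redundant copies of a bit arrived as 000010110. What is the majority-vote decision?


Ones: 3 out of 9
Threshold: 5

0 (3/9 voted 1)


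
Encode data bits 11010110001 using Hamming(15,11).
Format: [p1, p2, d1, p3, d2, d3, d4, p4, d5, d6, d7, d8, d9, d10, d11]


Parity bits: p1=1, p2=1, p3=1, p4=1

111110110110001


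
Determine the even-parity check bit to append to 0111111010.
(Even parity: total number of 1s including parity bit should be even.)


Number of 1s in data: 7
Parity bit: 1

1


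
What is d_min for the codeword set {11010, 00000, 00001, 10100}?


Comparing all pairs, minimum distance: 1
Can detect 0 errors, correct 0 errors

1


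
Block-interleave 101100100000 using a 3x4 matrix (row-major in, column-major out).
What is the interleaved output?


Matrix:
  1011
  0010
  0000
Read columns: 100000110100

100000110100


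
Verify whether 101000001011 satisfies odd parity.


Number of 1s: 5

Yes, parity is correct (5 ones)


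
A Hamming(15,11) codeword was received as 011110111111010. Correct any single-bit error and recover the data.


Syndrome = 5: error at position 5

Data: 10011111010 (corrected bit 5)


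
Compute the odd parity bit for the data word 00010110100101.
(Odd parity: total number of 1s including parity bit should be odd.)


Number of 1s in data: 6
Parity bit: 1

1


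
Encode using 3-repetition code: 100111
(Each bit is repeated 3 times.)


Each bit -> 3 copies

111000000111111111


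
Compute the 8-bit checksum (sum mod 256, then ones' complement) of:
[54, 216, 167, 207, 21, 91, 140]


Sum = 896 mod 256 = 128
Complement = 127

127


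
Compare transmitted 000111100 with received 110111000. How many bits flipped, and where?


XOR: 110000100

3 error(s) at position(s): 0, 1, 6


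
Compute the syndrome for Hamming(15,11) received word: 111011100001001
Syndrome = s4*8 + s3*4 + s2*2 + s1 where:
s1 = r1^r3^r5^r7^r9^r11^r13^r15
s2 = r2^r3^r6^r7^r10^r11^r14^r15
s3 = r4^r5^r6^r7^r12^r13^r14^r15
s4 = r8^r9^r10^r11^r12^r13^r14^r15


s1=1, s2=1, s3=1, s4=0

Syndrome = 7 (error at position 7)


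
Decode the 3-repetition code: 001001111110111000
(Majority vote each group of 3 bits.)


Groups: 001, 001, 111, 110, 111, 000
Majority votes: 001110

001110


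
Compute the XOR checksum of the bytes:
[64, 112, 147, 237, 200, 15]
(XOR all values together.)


XOR chain: 64 ^ 112 ^ 147 ^ 237 ^ 200 ^ 15 = 137

137


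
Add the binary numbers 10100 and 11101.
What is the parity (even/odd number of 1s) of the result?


10100 = 20
11101 = 29
Sum = 49 = 110001
1s count = 3

odd parity (3 ones in 110001)


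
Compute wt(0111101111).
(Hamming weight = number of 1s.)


Counting 1s in 0111101111

8


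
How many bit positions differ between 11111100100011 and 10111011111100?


XOR: 01000111011111
Count of 1s: 9

9


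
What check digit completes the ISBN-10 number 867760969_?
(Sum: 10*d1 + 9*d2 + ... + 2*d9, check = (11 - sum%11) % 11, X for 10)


Weighted sum: 347
347 mod 11 = 6

Check digit: 5


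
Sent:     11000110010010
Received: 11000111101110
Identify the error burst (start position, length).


XOR: 00000001111100

Burst at position 7, length 5


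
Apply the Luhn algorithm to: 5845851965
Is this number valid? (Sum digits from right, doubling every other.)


Luhn sum = 53
53 mod 10 = 3

Invalid (Luhn sum mod 10 = 3)


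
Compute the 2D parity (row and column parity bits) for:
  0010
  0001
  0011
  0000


Row parities: 1100
Column parities: 0000

Row P: 1100, Col P: 0000, Corner: 0


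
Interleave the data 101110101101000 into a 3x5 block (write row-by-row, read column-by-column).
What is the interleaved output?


Matrix:
  10111
  01011
  01000
Read columns: 100011100110110

100011100110110


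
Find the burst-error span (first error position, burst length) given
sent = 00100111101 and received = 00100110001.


XOR: 00000001100

Burst at position 7, length 2


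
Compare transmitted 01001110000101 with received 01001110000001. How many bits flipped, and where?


XOR: 00000000000100

1 error(s) at position(s): 11


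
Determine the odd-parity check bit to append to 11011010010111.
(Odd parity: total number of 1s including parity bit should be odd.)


Number of 1s in data: 9
Parity bit: 0

0


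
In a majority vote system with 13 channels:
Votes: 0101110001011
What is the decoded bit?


Ones: 7 out of 13
Threshold: 7

1 (7/13 voted 1)


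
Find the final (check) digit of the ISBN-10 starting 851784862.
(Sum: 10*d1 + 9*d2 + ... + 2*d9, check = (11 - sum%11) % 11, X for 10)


Weighted sum: 304
304 mod 11 = 7

Check digit: 4


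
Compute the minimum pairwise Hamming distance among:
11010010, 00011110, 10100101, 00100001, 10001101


Comparing all pairs, minimum distance: 2
Can detect 1 errors, correct 0 errors

2


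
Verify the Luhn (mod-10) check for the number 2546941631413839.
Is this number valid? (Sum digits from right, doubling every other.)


Luhn sum = 89
89 mod 10 = 9

Invalid (Luhn sum mod 10 = 9)


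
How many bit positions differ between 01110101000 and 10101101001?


XOR: 11011000001
Count of 1s: 5

5


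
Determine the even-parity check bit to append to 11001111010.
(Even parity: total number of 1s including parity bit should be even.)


Number of 1s in data: 7
Parity bit: 1

1


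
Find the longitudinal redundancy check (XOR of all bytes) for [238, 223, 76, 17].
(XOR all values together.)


XOR chain: 238 ^ 223 ^ 76 ^ 17 = 108

108


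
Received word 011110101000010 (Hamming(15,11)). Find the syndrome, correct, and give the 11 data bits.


Syndrome = 0: no error detected

Data: 11011000010 (no errors)


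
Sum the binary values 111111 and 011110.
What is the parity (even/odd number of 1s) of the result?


111111 = 63
011110 = 30
Sum = 93 = 1011101
1s count = 5

odd parity (5 ones in 1011101)


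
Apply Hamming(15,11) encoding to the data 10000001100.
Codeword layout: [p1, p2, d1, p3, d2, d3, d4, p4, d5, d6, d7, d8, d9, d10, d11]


Parity bits: p1=0, p2=1, p3=0, p4=0

011000000001100


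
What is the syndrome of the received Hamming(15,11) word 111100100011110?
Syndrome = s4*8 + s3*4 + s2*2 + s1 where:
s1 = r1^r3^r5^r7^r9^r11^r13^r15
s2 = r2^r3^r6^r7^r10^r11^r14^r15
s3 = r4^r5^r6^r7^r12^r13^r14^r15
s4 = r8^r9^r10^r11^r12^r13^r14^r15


s1=1, s2=1, s3=1, s4=0

Syndrome = 7 (error at position 7)


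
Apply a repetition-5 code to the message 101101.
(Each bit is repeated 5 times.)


Each bit -> 5 copies

111110000011111111110000011111


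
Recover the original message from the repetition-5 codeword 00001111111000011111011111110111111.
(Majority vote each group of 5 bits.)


Groups: 00001, 11111, 10000, 11111, 01111, 11101, 11111
Majority votes: 0101111

0101111


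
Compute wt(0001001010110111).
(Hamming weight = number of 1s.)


Counting 1s in 0001001010110111

8


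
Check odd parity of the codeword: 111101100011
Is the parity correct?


Number of 1s: 8

No, parity error (8 ones)


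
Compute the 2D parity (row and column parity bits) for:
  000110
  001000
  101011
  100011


Row parities: 0101
Column parities: 000110

Row P: 0101, Col P: 000110, Corner: 0


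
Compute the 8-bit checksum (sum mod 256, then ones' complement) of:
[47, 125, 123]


Sum = 295 mod 256 = 39
Complement = 216

216


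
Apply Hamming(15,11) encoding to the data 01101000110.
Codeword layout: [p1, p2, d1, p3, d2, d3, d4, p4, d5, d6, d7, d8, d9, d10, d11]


Parity bits: p1=1, p2=0, p3=0, p4=1

100011011000110


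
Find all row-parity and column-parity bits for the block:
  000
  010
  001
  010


Row parities: 0111
Column parities: 001

Row P: 0111, Col P: 001, Corner: 1


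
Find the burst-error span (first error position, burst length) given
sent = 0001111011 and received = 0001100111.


XOR: 0000011100

Burst at position 5, length 3


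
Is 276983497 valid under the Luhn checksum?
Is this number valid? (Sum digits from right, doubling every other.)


Luhn sum = 56
56 mod 10 = 6

Invalid (Luhn sum mod 10 = 6)


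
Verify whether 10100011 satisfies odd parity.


Number of 1s: 4

No, parity error (4 ones)


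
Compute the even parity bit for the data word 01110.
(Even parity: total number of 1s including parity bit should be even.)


Number of 1s in data: 3
Parity bit: 1

1


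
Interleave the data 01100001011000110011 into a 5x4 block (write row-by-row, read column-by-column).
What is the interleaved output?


Matrix:
  0110
  0001
  0110
  0011
  0011
Read columns: 00000101001011101011

00000101001011101011


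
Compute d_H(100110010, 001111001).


XOR: 101001011
Count of 1s: 5

5


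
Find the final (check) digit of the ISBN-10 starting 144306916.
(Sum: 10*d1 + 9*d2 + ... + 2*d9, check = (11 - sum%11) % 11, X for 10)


Weighted sum: 180
180 mod 11 = 4

Check digit: 7


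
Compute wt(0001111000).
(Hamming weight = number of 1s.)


Counting 1s in 0001111000

4


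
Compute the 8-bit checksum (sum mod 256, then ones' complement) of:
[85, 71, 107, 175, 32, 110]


Sum = 580 mod 256 = 68
Complement = 187

187


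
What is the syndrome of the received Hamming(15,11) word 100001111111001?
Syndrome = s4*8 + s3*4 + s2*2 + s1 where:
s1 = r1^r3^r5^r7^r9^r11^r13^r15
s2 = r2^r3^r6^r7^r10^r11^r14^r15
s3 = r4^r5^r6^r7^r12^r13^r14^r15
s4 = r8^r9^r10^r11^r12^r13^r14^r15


s1=1, s2=1, s3=0, s4=0

Syndrome = 3 (error at position 3)


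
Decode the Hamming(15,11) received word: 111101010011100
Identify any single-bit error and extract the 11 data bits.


Syndrome = 0: no error detected

Data: 10100011100 (no errors)


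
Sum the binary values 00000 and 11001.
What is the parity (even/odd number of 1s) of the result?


00000 = 0
11001 = 25
Sum = 25 = 11001
1s count = 3

odd parity (3 ones in 11001)


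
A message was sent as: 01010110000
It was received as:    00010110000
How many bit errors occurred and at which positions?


XOR: 01000000000

1 error(s) at position(s): 1


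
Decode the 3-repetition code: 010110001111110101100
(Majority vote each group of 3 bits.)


Groups: 010, 110, 001, 111, 110, 101, 100
Majority votes: 0101110

0101110


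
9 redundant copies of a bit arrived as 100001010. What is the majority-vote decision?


Ones: 3 out of 9
Threshold: 5

0 (3/9 voted 1)


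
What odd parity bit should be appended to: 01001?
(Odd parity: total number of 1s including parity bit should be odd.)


Number of 1s in data: 2
Parity bit: 1

1


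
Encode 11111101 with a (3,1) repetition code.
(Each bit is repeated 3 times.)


Each bit -> 3 copies

111111111111111111000111


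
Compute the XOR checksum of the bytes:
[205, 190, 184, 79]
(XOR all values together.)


XOR chain: 205 ^ 190 ^ 184 ^ 79 = 132

132


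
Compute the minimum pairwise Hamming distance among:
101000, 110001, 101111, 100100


Comparing all pairs, minimum distance: 2
Can detect 1 errors, correct 0 errors

2


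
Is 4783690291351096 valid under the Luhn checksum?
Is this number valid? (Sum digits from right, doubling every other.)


Luhn sum = 77
77 mod 10 = 7

Invalid (Luhn sum mod 10 = 7)


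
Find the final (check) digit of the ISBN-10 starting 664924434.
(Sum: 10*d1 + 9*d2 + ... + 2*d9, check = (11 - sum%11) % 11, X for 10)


Weighted sum: 274
274 mod 11 = 10

Check digit: 1


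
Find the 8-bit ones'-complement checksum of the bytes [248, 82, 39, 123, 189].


Sum = 681 mod 256 = 169
Complement = 86

86


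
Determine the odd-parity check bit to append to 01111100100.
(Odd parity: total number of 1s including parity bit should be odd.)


Number of 1s in data: 6
Parity bit: 1

1


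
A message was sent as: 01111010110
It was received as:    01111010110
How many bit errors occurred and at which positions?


XOR: 00000000000

0 errors (received matches sent)


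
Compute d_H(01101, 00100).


XOR: 01001
Count of 1s: 2

2


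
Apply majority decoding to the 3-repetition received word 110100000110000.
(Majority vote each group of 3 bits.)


Groups: 110, 100, 000, 110, 000
Majority votes: 10010

10010


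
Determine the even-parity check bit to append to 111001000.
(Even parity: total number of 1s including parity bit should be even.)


Number of 1s in data: 4
Parity bit: 0

0


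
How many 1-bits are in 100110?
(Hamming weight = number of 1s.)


Counting 1s in 100110

3


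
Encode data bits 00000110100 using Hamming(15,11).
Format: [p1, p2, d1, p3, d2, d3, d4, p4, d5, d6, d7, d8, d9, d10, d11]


Parity bits: p1=0, p2=0, p3=1, p4=1

000100010110100


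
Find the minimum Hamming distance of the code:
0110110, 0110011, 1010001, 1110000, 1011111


Comparing all pairs, minimum distance: 2
Can detect 1 errors, correct 0 errors

2


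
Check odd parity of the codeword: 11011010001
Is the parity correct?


Number of 1s: 6

No, parity error (6 ones)


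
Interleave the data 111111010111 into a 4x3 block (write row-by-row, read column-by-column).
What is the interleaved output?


Matrix:
  111
  111
  010
  111
Read columns: 110111111101

110111111101


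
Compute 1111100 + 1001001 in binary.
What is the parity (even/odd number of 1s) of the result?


1111100 = 124
1001001 = 73
Sum = 197 = 11000101
1s count = 4

even parity (4 ones in 11000101)


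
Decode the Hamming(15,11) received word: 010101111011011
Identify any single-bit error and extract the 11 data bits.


Syndrome = 0: no error detected

Data: 00111011011 (no errors)


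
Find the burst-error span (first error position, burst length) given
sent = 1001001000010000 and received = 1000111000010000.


XOR: 0001110000000000

Burst at position 3, length 3


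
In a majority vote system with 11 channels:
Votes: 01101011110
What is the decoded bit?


Ones: 7 out of 11
Threshold: 6

1 (7/11 voted 1)


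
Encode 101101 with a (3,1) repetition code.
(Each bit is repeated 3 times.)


Each bit -> 3 copies

111000111111000111


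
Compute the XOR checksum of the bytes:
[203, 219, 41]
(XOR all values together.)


XOR chain: 203 ^ 219 ^ 41 = 57

57


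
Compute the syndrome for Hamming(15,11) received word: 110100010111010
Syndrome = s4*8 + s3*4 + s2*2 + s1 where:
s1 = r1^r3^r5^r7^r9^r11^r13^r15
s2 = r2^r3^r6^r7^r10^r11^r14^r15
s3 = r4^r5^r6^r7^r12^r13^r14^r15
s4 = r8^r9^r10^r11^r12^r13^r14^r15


s1=0, s2=0, s3=1, s4=1

Syndrome = 12 (error at position 12)


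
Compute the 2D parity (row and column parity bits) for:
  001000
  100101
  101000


Row parities: 110
Column parities: 000101

Row P: 110, Col P: 000101, Corner: 0


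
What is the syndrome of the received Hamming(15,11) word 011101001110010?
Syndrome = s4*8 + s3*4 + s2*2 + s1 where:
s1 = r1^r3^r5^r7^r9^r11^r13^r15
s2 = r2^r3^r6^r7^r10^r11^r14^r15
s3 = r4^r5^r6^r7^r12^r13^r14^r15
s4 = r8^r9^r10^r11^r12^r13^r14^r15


s1=1, s2=0, s3=1, s4=0

Syndrome = 5 (error at position 5)


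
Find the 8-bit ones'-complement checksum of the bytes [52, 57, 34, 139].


Sum = 282 mod 256 = 26
Complement = 229

229


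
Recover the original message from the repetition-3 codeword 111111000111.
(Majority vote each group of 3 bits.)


Groups: 111, 111, 000, 111
Majority votes: 1101

1101


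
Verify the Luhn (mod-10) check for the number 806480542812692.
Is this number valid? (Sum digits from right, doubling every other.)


Luhn sum = 74
74 mod 10 = 4

Invalid (Luhn sum mod 10 = 4)


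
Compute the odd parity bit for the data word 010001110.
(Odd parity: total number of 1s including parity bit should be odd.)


Number of 1s in data: 4
Parity bit: 1

1


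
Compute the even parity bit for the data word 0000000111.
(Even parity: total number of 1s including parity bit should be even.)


Number of 1s in data: 3
Parity bit: 1

1


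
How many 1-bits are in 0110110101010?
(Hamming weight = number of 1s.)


Counting 1s in 0110110101010

7


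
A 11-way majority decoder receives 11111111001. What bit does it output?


Ones: 9 out of 11
Threshold: 6

1 (9/11 voted 1)


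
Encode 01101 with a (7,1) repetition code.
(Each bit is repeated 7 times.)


Each bit -> 7 copies

00000001111111111111100000001111111


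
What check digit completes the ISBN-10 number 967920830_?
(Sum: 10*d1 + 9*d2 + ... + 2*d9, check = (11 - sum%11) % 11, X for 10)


Weighted sum: 316
316 mod 11 = 8

Check digit: 3


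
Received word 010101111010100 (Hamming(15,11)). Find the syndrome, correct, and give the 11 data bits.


Syndrome = 0: no error detected

Data: 00111010100 (no errors)


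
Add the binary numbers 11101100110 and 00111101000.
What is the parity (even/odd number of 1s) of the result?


11101100110 = 1894
00111101000 = 488
Sum = 2382 = 100101001110
1s count = 6

even parity (6 ones in 100101001110)


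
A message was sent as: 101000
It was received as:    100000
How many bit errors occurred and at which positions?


XOR: 001000

1 error(s) at position(s): 2


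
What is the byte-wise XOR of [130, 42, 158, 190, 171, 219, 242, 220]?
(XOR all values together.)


XOR chain: 130 ^ 42 ^ 158 ^ 190 ^ 171 ^ 219 ^ 242 ^ 220 = 214

214


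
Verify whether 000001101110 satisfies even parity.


Number of 1s: 5

No, parity error (5 ones)


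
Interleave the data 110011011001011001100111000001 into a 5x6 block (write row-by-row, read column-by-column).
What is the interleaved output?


Matrix:
  110011
  011001
  011001
  100111
  000001
Read columns: 100101110001100000101001011111

100101110001100000101001011111


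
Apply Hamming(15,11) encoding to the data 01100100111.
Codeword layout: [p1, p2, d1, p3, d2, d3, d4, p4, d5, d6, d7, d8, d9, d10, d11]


Parity bits: p1=1, p2=0, p3=1, p4=0

100111000100111


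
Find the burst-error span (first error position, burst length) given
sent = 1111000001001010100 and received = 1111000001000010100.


XOR: 0000000000001000000

Burst at position 12, length 1


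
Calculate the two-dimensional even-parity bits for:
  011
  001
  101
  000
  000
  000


Row parities: 010000
Column parities: 111

Row P: 010000, Col P: 111, Corner: 1


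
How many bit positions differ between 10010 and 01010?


XOR: 11000
Count of 1s: 2

2


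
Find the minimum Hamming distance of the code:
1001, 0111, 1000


Comparing all pairs, minimum distance: 1
Can detect 0 errors, correct 0 errors

1


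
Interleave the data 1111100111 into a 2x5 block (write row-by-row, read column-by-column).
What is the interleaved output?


Matrix:
  11111
  00111
Read columns: 1010111111

1010111111


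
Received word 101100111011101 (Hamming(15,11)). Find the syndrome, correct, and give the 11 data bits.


Syndrome = 5: error at position 5

Data: 11011011101 (corrected bit 5)


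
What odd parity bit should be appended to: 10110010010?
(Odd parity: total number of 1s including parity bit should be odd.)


Number of 1s in data: 5
Parity bit: 0

0


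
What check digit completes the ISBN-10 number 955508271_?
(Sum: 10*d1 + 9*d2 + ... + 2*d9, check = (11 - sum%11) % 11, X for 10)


Weighted sum: 281
281 mod 11 = 6

Check digit: 5


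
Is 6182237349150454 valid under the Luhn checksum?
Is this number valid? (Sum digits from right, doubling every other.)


Luhn sum = 61
61 mod 10 = 1

Invalid (Luhn sum mod 10 = 1)


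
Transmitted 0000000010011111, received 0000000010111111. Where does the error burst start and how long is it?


XOR: 0000000000100000

Burst at position 10, length 1


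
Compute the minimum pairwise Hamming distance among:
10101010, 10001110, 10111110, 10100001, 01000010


Comparing all pairs, minimum distance: 2
Can detect 1 errors, correct 0 errors

2


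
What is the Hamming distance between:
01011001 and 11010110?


XOR: 10001111
Count of 1s: 5

5


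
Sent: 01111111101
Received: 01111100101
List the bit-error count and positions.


XOR: 00000011000

2 error(s) at position(s): 6, 7


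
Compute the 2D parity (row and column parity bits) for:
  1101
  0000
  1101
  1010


Row parities: 1010
Column parities: 1010

Row P: 1010, Col P: 1010, Corner: 0


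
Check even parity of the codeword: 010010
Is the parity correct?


Number of 1s: 2

Yes, parity is correct (2 ones)


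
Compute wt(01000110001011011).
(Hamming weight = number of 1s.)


Counting 1s in 01000110001011011

8


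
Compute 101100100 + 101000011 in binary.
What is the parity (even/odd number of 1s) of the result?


101100100 = 356
101000011 = 323
Sum = 679 = 1010100111
1s count = 6

even parity (6 ones in 1010100111)


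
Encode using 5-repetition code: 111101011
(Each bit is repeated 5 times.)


Each bit -> 5 copies

111111111111111111110000011111000001111111111


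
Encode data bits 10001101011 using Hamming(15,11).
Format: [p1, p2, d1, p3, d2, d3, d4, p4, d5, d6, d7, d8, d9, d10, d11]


Parity bits: p1=1, p2=0, p3=1, p4=1

101100011101011


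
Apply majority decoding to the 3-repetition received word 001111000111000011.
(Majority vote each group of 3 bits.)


Groups: 001, 111, 000, 111, 000, 011
Majority votes: 010101

010101


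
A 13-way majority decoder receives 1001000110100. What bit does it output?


Ones: 5 out of 13
Threshold: 7

0 (5/13 voted 1)


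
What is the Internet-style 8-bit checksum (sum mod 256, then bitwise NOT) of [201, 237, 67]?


Sum = 505 mod 256 = 249
Complement = 6

6


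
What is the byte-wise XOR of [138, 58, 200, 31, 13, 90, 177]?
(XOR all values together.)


XOR chain: 138 ^ 58 ^ 200 ^ 31 ^ 13 ^ 90 ^ 177 = 129

129


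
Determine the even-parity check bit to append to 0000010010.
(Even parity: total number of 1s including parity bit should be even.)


Number of 1s in data: 2
Parity bit: 0

0


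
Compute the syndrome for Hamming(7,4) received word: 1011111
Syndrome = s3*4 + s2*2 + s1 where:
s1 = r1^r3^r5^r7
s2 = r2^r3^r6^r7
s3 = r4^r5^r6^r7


s1=0, s2=1, s3=0

Syndrome = 2 (error at position 2)


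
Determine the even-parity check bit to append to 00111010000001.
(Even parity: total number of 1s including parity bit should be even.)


Number of 1s in data: 5
Parity bit: 1

1


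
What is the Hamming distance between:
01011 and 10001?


XOR: 11010
Count of 1s: 3

3


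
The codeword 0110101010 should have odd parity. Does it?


Number of 1s: 5

Yes, parity is correct (5 ones)


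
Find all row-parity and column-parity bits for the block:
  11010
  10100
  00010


Row parities: 101
Column parities: 01100

Row P: 101, Col P: 01100, Corner: 0


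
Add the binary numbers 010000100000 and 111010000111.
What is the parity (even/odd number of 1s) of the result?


010000100000 = 1056
111010000111 = 3719
Sum = 4775 = 1001010100111
1s count = 7

odd parity (7 ones in 1001010100111)


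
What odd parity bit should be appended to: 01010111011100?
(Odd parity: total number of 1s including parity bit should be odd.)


Number of 1s in data: 8
Parity bit: 1

1


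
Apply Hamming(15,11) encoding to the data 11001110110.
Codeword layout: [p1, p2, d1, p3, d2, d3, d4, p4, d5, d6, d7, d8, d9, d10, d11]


Parity bits: p1=1, p2=0, p3=1, p4=1

101110011110110


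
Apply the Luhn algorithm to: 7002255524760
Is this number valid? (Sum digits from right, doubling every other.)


Luhn sum = 40
40 mod 10 = 0

Valid (Luhn sum mod 10 = 0)


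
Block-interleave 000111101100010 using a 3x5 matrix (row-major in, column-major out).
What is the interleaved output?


Matrix:
  00011
  11011
  00010
Read columns: 010010000111110

010010000111110


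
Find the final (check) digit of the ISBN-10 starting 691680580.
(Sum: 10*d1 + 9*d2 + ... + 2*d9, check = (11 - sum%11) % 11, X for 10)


Weighted sum: 283
283 mod 11 = 8

Check digit: 3


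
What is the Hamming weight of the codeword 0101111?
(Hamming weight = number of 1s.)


Counting 1s in 0101111

5


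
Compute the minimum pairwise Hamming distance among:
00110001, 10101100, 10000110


Comparing all pairs, minimum distance: 3
Can detect 2 errors, correct 1 errors

3


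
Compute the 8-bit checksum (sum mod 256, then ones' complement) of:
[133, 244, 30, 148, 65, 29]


Sum = 649 mod 256 = 137
Complement = 118

118


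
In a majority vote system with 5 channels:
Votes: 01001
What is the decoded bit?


Ones: 2 out of 5
Threshold: 3

0 (2/5 voted 1)


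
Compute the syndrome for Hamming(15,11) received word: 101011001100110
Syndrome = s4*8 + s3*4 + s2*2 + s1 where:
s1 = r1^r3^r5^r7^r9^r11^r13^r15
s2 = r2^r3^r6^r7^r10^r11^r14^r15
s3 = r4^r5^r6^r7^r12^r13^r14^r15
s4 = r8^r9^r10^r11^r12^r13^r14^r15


s1=1, s2=0, s3=0, s4=0

Syndrome = 1 (error at position 1)


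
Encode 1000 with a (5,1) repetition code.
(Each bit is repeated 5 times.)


Each bit -> 5 copies

11111000000000000000


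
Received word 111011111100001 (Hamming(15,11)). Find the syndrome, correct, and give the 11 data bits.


Syndrome = 0: no error detected

Data: 11111100001 (no errors)


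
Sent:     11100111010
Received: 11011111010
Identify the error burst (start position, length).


XOR: 00111000000

Burst at position 2, length 3


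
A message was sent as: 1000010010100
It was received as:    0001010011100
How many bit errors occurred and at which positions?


XOR: 1001000001000

3 error(s) at position(s): 0, 3, 9


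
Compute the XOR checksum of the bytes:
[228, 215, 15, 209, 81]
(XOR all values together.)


XOR chain: 228 ^ 215 ^ 15 ^ 209 ^ 81 = 188

188


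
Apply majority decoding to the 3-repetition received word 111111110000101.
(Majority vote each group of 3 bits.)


Groups: 111, 111, 110, 000, 101
Majority votes: 11101

11101


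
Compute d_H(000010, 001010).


XOR: 001000
Count of 1s: 1

1


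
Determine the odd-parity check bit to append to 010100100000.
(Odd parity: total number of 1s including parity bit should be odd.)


Number of 1s in data: 3
Parity bit: 0

0


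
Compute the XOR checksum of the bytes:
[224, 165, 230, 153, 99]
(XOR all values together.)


XOR chain: 224 ^ 165 ^ 230 ^ 153 ^ 99 = 89

89


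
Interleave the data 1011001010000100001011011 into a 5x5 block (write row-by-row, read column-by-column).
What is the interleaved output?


Matrix:
  10110
  01010
  00010
  00010
  11011
Read columns: 1000101001100001111100001

1000101001100001111100001


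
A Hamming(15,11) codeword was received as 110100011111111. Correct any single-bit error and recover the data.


Syndrome = 7: error at position 7

Data: 00011111111 (corrected bit 7)


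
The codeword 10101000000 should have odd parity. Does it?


Number of 1s: 3

Yes, parity is correct (3 ones)


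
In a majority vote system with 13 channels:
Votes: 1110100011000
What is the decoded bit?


Ones: 6 out of 13
Threshold: 7

0 (6/13 voted 1)


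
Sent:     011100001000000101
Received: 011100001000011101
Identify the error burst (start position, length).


XOR: 000000000000011000

Burst at position 13, length 2


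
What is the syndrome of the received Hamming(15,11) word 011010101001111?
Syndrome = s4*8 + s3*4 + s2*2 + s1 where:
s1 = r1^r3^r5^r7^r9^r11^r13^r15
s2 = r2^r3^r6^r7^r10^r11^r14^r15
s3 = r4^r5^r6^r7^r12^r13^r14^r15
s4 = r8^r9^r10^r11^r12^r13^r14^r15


s1=0, s2=1, s3=0, s4=1

Syndrome = 10 (error at position 10)


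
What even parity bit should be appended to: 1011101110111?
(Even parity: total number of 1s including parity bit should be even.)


Number of 1s in data: 10
Parity bit: 0

0


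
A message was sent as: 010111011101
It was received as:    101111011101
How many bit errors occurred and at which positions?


XOR: 111000000000

3 error(s) at position(s): 0, 1, 2


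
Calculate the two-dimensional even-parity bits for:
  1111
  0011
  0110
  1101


Row parities: 0001
Column parities: 0111

Row P: 0001, Col P: 0111, Corner: 1


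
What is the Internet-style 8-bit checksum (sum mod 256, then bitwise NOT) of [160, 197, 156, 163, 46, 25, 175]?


Sum = 922 mod 256 = 154
Complement = 101

101


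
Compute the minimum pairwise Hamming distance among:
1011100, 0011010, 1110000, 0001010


Comparing all pairs, minimum distance: 1
Can detect 0 errors, correct 0 errors

1
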